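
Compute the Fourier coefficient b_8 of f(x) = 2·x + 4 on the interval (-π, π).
b_8 = (1/π) ∫_{-π}^{π} f(x)·sin(8x) dx.
Evaluate the integral (use parity and integration by parts as needed): b_8 = -1/2.

Final answer: -1/2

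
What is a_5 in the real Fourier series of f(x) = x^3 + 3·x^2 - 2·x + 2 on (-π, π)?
a_5 = (1/π) ∫_{-π}^{π} f(x)·cos(5x) dx.
Evaluate the integral (use parity and integration by parts as needed): a_5 = -12/25.

Final answer: -12/25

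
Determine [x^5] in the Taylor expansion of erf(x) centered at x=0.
Expand to order 5: erf(x) = x^5/(5·√(π)) - 2·x^3/(3·√(π)) + 2·x/√(π) + O(x^6).
The coefficient of x^5 is 1/(5·√(π)).

Final answer: 1/(5·√(π))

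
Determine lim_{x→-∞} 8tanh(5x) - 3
Evaluate the dominant behaviour as x → -∞; each term tends to a finite value or vanishes.
Limit = -11.

Final answer: -11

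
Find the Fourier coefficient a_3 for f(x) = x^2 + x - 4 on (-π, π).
a_3 = (1/π) ∫_{-π}^{π} f(x)·cos(3x) dx.
Evaluate the integral (use parity and integration by parts as needed): a_3 = -4/9.

Final answer: -4/9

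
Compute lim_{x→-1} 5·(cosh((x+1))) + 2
Direct substitution at x = -1 gives 7.

Final answer: 7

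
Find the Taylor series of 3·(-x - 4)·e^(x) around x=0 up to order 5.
-9·x^5/40 - x^4 - 7·x^3/2 - 9·x^2 - 15·x - 12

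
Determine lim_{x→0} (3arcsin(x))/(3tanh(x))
Both numerator and denominator → 0 as x → 0; this is a 0/0 indeterminate form.
Expand each to leading order near x = 0: numerator ~ 3·x, denominator ~ 3·x.
The limit of the ratio is 1.

Final answer: 1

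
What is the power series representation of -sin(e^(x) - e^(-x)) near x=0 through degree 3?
x^3 - 2·x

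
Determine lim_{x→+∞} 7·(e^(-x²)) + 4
Evaluate the dominant behaviour as x → +∞; each term tends to a finite value or vanishes.
Limit = 4.

Final answer: 4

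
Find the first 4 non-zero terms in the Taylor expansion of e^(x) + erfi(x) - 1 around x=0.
x^4/24 + x^3·(1/6 + 2/(3·√(π))) + x^2/2 + x·(1 + 2/√(π))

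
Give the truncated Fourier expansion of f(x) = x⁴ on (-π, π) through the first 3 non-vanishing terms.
(48 - 8·π^2)·cos(x) + (-3 + 2·π^2)·cos(2·x) + π^4/5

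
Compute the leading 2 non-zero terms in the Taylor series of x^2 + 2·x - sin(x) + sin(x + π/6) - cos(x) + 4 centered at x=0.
x·(√(3)/2 + 1) + 7/2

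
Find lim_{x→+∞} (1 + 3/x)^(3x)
As x → +∞: write (1 + 3/x)^(3x) = ((1 + 3/x)^x)^3 → (e^3)^3 = e^9.
Limit = e^(9).

Final answer: e^(9)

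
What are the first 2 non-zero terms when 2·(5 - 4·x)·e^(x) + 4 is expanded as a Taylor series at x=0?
2·x + 14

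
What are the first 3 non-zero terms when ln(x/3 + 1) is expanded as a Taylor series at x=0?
x^3/81 - x^2/18 + x/3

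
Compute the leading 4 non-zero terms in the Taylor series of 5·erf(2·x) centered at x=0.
-640·x^7/(21·√(π)) + 32·x^5/√(π) - 80·x^3/(3·√(π)) + 20·x/√(π)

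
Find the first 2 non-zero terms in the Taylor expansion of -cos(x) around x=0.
x^2/2 - 1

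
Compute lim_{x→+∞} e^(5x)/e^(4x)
This is an ∞/∞ indeterminate form as x → +∞.
Rewrite e^(5x)/e^(4x) = e^((5−4)x) = e^(x); the exponent coefficient is 1 > 0 so e^(x) → ∞.
Limit = ∞.

Final answer: ∞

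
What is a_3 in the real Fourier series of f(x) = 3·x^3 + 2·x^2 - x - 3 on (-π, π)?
a_3 = (1/π) ∫_{-π}^{π} f(x)·cos(3x) dx.
Evaluate the integral (use parity and integration by parts as needed): a_3 = -8/9.

Final answer: -8/9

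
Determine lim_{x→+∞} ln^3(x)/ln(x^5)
This is an ∞/∞ indeterminate form as x → +∞.
Write ln(x^5) = 5·ln(x), reducing the quotient to ln^2(x)/5 → ∞.
Limit = ∞.

Final answer: ∞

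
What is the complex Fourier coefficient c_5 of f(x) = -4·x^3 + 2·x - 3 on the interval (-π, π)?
Compute the real Fourier coefficients first: a_5 = 0, b_5 = 148/125 - 8·π^2/5.
Then c_5 = (a_5 − i·b_5)/2 = -74·i/125 + 4·i·π^2/5.

Final answer: -74·i/125 + 4·i·π^2/5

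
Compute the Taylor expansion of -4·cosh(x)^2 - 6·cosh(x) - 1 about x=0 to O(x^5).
-19·x^4/12 - 7·x^2 - 11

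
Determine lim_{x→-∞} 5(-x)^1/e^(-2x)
This is an ∞/∞ indeterminate form as x → -∞.
Compare growth rates of the dominant terms (exponentials ≫ polynomials ≫ logarithms), or apply L'Hôpital's rule; the quotient → 0.
Limit = 0.

Final answer: 0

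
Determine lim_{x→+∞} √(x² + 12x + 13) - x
This is an ∞ − ∞ indeterminate form.
Multiply and divide by the conjugate √(x²+12x + 13) + x; the x² terms cancel, leaving (12x + 13)/(√(x²+12x + 13)+x) → 12/2 = 6.
Limit = 6.

Final answer: 6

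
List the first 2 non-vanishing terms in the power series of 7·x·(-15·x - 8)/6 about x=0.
-35·x^2/2 - 28·x/3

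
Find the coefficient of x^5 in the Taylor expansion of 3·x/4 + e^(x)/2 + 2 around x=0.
Expand to order 5: 3·x/4 + e^(x)/2 + 2 = x^5/240 + x^4/48 + x^3/12 + x^2/4 + 5·x/4 + 5/2 + O(x^6).
The coefficient of x^5 is 1/240.

Final answer: 1/240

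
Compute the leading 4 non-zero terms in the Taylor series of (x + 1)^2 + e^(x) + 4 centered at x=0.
x^3/6 + 3·x^2/2 + 3·x + 6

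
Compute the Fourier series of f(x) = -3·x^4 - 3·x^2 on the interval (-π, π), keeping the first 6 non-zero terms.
(-132 + 24·π^2)·cos(x) + (6 - 6·π^2)·cos(2·x) + (-4/9 + 8·π^2/3)·cos(3·x) + (-3·π^2/2 - 3/16)·cos(4·x) + (156/625 + 24·π^2/25)·cos(5·x) - 3·π^4/5 - π^2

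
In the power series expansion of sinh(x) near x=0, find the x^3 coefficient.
Expand to order 3: sinh(x) = x^3/6 + x + O(x^4).
The coefficient of x^3 is 1/6.

Final answer: 1/6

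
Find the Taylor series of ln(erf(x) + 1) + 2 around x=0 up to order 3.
x^3·(8 - 2·π)/(3·π^(3/2)) - 2·x^2/π + 2·x/√(π) + 2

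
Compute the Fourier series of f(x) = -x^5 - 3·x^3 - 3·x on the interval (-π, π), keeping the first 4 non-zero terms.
(-210 - 2·π^4 + 34·π^2)·sin(x) + (-2·π^2 + 6 + π^4)·sin(2·x) + (-2·π^4/3 - 14·π^2/27 - 134/81)·sin(3·x) + (75/64 + 7·π^2/8 + π^4/2)·sin(4·x)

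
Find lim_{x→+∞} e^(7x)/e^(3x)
This is an ∞/∞ indeterminate form as x → +∞.
Rewrite e^(7x)/e^(3x) = e^((7−3)x) = e^(4x); the exponent coefficient is 4 > 0 so e^(4x) → ∞.
Limit = ∞.

Final answer: ∞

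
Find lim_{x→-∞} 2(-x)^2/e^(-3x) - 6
The quotient is an ∞/∞ indeterminate form as x → -∞.
Compare growth rates of the dominant terms (exponentials ≫ polynomials ≫ logarithms), or apply L'Hôpital's rule; the quotient → 0.
Adding the constant: 0 - 6 = -6. Limit = -6.

Final answer: -6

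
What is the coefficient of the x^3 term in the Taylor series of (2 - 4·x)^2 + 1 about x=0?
Expand to order 3: (2 - 4·x)^2 + 1 = 16·x^2 - 16·x + 5 + O(x^4).
The coefficient of x^3 is 0.

Final answer: 0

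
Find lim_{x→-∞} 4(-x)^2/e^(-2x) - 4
The quotient is an ∞/∞ indeterminate form as x → -∞.
Compare growth rates of the dominant terms (exponentials ≫ polynomials ≫ logarithms), or apply L'Hôpital's rule; the quotient → 0.
Adding the constant: 0 - 4 = -4. Limit = -4.

Final answer: -4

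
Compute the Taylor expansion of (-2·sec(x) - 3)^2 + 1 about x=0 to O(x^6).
31·x^4/6 + 10·x^2 + 26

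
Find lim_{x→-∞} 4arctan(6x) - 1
Evaluate the dominant behaviour as x → -∞; each term tends to a finite value or vanishes.
Limit = -2·π - 1.

Final answer: -2·π - 1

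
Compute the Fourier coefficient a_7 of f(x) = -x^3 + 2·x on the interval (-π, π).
a_7 = (1/π) ∫_{-π}^{π} f(x)·cos(7x) dx.
Evaluate the integral (use parity and integration by parts as needed): a_7 = 0.

Final answer: 0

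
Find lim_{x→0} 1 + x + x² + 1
Direct substitution at x = 0 gives 2.

Final answer: 2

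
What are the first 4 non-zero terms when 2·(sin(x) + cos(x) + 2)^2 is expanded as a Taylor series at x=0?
-4·x^3 - 4·x^2 + 12·x + 18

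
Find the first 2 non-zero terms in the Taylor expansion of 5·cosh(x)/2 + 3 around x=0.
5·x^2/4 + 11/2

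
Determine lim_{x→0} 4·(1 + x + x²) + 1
Direct substitution at x = 0 gives 5.

Final answer: 5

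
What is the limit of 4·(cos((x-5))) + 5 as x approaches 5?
Direct substitution at x = 5 gives 9.

Final answer: 9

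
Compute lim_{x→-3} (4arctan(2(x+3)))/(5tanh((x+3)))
Both numerator and denominator → 0 as x → -3; this is a 0/0 indeterminate form.
Expand each to leading order near x = -3: numerator ~ 8·(x + 3), denominator ~ 5·(x + 3).
The limit of the ratio is 8/5.

Final answer: 8/5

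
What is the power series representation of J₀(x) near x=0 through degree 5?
x^4/64 - x^2/4 + 1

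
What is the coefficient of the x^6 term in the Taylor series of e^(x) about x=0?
Expand to order 6: e^(x) = x^6/720 + x^5/120 + x^4/24 + x^3/6 + x^2/2 + x + 1 + O(x^7).
The coefficient of x^6 is 1/720.

Final answer: 1/720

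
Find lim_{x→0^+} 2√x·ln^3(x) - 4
The product is a 0·∞ indeterminate form at x → 0⁺.
Rewrite the product as 2·ln^3(x) / x^(-1/2) and apply L'Hôpital, or use the standard hierarchy x^(-1/2) ≫ |ln x|^3 as x → 0⁺.
The indeterminate product → 0, so the limit = -4.

Final answer: -4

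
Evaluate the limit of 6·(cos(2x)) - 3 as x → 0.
Direct substitution at x = 0 gives 3.

Final answer: 3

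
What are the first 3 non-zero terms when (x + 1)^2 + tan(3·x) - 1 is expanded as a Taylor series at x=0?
9·x^3 + x^2 + 5·x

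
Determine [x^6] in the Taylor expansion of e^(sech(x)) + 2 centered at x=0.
Expand to order 6: e^(sech(x)) + 2 = -151·e·x^6/720 + e·x^4/3 - e·x^2/2 + 2 + e + O(x^7).
The coefficient of x^6 is -151·e/720.

Final answer: -151·e/720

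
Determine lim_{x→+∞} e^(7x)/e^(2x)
This is an ∞/∞ indeterminate form as x → +∞.
Rewrite e^(7x)/e^(2x) = e^((7−2)x) = e^(5x); the exponent coefficient is 5 > 0 so e^(5x) → ∞.
Limit = ∞.

Final answer: ∞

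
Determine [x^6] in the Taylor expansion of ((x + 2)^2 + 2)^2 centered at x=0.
Expand to order 6: ((x + 2)^2 + 2)^2 = x^4 + 8·x^3 + 28·x^2 + 48·x + 36 + O(x^7).
The coefficient of x^6 is 0.

Final answer: 0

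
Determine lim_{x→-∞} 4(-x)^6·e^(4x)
This is a 0·∞ indeterminate form at x → -∞.
Rewrite the product as 4(-x)^6 / e^(-4x) (an ∞/∞ form) and apply L'Hôpital, or use the standard hierarchy e^(4|x|) ≫ |(-x)^6| as x → -∞.
The indeterminate product → 0, so the limit = 0.

Final answer: 0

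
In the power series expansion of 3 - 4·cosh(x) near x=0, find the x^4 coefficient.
Expand to order 4: 3 - 4·cosh(x) = -x^4/6 - 2·x^2 - 1 + O(x^5).
The coefficient of x^4 is -1/6.

Final answer: -1/6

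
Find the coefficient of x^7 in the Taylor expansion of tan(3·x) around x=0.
Expand to order 7: tan(3·x) = 4131·x^7/35 + 162·x^5/5 + 9·x^3 + 3·x + O(x^8).
The coefficient of x^7 is 4131/35.

Final answer: 4131/35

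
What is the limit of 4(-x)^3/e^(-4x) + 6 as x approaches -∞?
The quotient is an ∞/∞ indeterminate form as x → -∞.
Compare growth rates of the dominant terms (exponentials ≫ polynomials ≫ logarithms), or apply L'Hôpital's rule; the quotient → 0.
Adding the constant: 0 + 6 = 6. Limit = 6.

Final answer: 6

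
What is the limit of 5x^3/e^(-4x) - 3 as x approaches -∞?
The quotient is an ∞/∞ indeterminate form as x → -∞.
Compare growth rates of the dominant terms (exponentials ≫ polynomials ≫ logarithms), or apply L'Hôpital's rule; the quotient → 0.
Adding the constant: 0 - 3 = -3. Limit = -3.

Final answer: -3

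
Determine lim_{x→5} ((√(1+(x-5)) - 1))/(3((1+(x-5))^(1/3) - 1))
Both numerator and denominator → 0 as x → 5; this is a 0/0 indeterminate form.
Expand each to leading order near x = 5: numerator ~ (x - 5)/2, denominator ~ (x - 5).
The limit of the ratio is 1/2.

Final answer: 1/2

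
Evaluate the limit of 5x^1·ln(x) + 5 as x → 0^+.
The product is a 0·∞ indeterminate form at x → 0⁺.
Rewrite the product as 5·ln(x) / x^(-1) and apply L'Hôpital, or use the standard hierarchy x^(-1) ≫ |ln x| as x → 0⁺.
The indeterminate product → 0, so the limit = 5.

Final answer: 5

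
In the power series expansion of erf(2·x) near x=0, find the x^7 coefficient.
Expand to order 7: erf(2·x) = -128·x^7/(21·√(π)) + 32·x^5/(5·√(π)) - 16·x^3/(3·√(π)) + 4·x/√(π) + O(x^8).
The coefficient of x^7 is -128/(21·√(π)).

Final answer: -128/(21·√(π))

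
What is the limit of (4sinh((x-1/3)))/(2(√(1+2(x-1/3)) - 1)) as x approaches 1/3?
Both numerator and denominator → 0 as x → 1/3; this is a 0/0 indeterminate form.
Expand each to leading order near x = 1/3: numerator ~ 4·(x - 1/3), denominator ~ 2·(x - 1/3).
The limit of the ratio is 2.

Final answer: 2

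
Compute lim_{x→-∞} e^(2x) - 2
Evaluate the dominant behaviour as x → -∞; each term tends to a finite value or vanishes.
Limit = -2.

Final answer: -2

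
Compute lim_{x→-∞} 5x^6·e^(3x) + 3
The product is a 0·∞ indeterminate form at x → -∞.
Rewrite the product as 5x^6 / e^(-3x) (an ∞/∞ form) and apply L'Hôpital, or use the standard hierarchy e^(3|x|) ≫ |x^6| as x → -∞.
The indeterminate product → 0, so the limit = 3.

Final answer: 3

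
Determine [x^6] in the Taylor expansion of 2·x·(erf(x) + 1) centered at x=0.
Expand to order 6: 2·x·(erf(x) + 1) = 2·x^6/(5·√(π)) - 4·x^4/(3·√(π)) + 4·x^2/√(π) + 2·x + O(x^7).
The coefficient of x^6 is 2/(5·√(π)).

Final answer: 2/(5·√(π))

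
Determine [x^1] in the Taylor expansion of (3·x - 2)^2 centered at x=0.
Expand to order 1: (3·x - 2)^2 = 4 - 12·x + O(x^2).
The coefficient of x^1 is -12.

Final answer: -12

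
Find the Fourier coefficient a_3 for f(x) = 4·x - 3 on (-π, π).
a_3 = (1/π) ∫_{-π}^{π} f(x)·cos(3x) dx.
Evaluate the integral (use parity and integration by parts as needed): a_3 = 0.

Final answer: 0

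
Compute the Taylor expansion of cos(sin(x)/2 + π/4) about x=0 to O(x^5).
17·√(2)·x^4/768 + 5·√(2)·x^3/96 - √(2)·x^2/16 - √(2)·x/4 + √(2)/2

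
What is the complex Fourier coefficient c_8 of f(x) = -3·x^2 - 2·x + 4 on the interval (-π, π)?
Compute the real Fourier coefficients first: a_8 = -3/16, b_8 = 1/2.
Then c_8 = (a_8 − i·b_8)/2 = -3/32 - i/4.

Final answer: -3/32 - i/4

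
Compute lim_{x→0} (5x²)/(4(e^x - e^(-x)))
Both numerator and denominator → 0 as x → 0; this is a 0/0 indeterminate form.
Expand each to leading order near x = 0: numerator ~ 5·x^2, denominator ~ 8·x.
The limit of the ratio is 0.

Final answer: 0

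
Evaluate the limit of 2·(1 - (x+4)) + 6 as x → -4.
Direct substitution at x = -4 gives 8.

Final answer: 8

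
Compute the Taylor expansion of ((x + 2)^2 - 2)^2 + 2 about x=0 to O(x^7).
x^4 + 8·x^3 + 20·x^2 + 16·x + 6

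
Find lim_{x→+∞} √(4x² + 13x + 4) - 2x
As x → +∞: multiply by the conjugate to get (13x+4)/(√(4x²+13x+4)+2x); the denominator ~ 4x, so the limit is 13/4.
Limit = 13/4.

Final answer: 13/4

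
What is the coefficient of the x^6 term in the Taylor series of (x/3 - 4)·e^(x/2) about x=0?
Expand to order 6: (x/3 - 4)·e^(x/2) = -x^5/5760 - x^4/288 - x^3/24 - x^2/3 - 5·x/3 - 4 + O(x^7).
The coefficient of x^6 is 0.

Final answer: 0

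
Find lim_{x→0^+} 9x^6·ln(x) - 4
The product is a 0·∞ indeterminate form at x → 0⁺.
Rewrite the product as 9·ln(x) / x^(-6) and apply L'Hôpital, or use the standard hierarchy x^(-6) ≫ |ln x| as x → 0⁺.
The indeterminate product → 0, so the limit = -4.

Final answer: -4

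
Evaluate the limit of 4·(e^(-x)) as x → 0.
Direct substitution at x = 0 gives 4.

Final answer: 4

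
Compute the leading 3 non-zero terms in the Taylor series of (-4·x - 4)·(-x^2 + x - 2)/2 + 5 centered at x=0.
2·x^3 + 2·x + 9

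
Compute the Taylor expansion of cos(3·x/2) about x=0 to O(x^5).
27·x^4/128 - 9·x^2/8 + 1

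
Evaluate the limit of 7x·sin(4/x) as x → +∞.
As x → +∞: let u = 4/x → 0⁺; then 7·x·sin(4/x) = 7·4·sin(u)/u → 7·4·1 = 28.
Limit = 28.

Final answer: 28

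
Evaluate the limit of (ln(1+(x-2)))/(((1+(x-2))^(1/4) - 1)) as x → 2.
Both numerator and denominator → 0 as x → 2; this is a 0/0 indeterminate form.
Expand each to leading order near x = 2: numerator ~ (x - 2), denominator ~ (x - 2)/4.
The limit of the ratio is 4.

Final answer: 4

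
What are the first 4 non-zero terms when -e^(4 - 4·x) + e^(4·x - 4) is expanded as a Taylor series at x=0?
x^3·(32·e^(-4)/3 + 32·e^(4)/3) + x^2·(-8·e^(4) + 8·e^(-4)) + x·(4·e^(-4) + 4·e^(4)) - e^(4) + e^(-4)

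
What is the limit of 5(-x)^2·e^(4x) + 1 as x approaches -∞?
The product is a 0·∞ indeterminate form at x → -∞.
Rewrite the product as 5(-x)^2 / e^(-4x) (an ∞/∞ form) and apply L'Hôpital, or use the standard hierarchy e^(4|x|) ≫ |(-x)^2| as x → -∞.
The indeterminate product → 0, so the limit = 1.

Final answer: 1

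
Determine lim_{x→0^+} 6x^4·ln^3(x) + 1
The product is a 0·∞ indeterminate form at x → 0⁺.
Rewrite the product as 6·ln^3(x) / x^(-4) and apply L'Hôpital, or use the standard hierarchy x^(-4) ≫ |ln x|^3 as x → 0⁺.
The indeterminate product → 0, so the limit = 1.

Final answer: 1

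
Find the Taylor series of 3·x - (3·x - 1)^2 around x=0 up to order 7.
-9·x^2 + 9·x - 1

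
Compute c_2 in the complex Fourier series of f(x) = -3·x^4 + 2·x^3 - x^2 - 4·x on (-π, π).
Compute the real Fourier coefficients first: a_2 = 8 - 6·π^2, b_2 = 7 - 2·π^2.
Then c_2 = (a_2 − i·b_2)/2 = -3·π^2 + 4 - 7·i/2 + i·π^2.

Final answer: -3·π^2 + 4 - 7·i/2 + i·π^2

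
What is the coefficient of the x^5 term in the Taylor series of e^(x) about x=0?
Expand to order 5: e^(x) = x^5/120 + x^4/24 + x^3/6 + x^2/2 + x + 1 + O(x^6).
The coefficient of x^5 is 1/120.

Final answer: 1/120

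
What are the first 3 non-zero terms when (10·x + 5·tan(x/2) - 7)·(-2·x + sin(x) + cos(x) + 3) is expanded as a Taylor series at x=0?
-9·x^2 + 57·x - 28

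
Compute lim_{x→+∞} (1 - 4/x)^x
As x → +∞: this is the defining limit (1 - 4/x)^x → e^(-4).
Limit = e^(-4).

Final answer: e^(-4)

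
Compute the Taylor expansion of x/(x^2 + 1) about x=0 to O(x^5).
-x^3 + x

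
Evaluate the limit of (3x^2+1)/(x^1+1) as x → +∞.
This is an ∞/∞ indeterminate form as x → +∞.
Divide numerator and denominator by x^2 and let the lower-order terms vanish; the numerator's degree 2 exceeds the denominator's degree 1, so the quotient diverges.
Limit = ∞.

Final answer: ∞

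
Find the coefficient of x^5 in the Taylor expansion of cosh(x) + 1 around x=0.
Expand to order 5: cosh(x) + 1 = x^4/24 + x^2/2 + 2 + O(x^6).
The coefficient of x^5 is 0.

Final answer: 0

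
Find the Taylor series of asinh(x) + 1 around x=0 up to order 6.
3·x^5/40 - x^3/6 + x + 1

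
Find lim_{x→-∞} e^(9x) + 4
Evaluate the dominant behaviour as x → -∞; each term tends to a finite value or vanishes.
Limit = 4.

Final answer: 4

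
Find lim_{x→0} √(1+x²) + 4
Direct substitution at x = 0 gives 5.

Final answer: 5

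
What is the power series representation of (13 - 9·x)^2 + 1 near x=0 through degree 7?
81·x^2 - 234·x + 170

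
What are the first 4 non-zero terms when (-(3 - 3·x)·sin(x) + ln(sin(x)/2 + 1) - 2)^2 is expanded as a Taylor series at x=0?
-389·x^3/24 - 21·x^2/4 + 10·x + 4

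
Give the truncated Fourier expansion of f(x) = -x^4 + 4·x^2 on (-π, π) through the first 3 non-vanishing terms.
(-64 + 8·π^2)·cos(x) + (7 - 2·π^2)·cos(2·x) - π^4/5 + 4·π^2/3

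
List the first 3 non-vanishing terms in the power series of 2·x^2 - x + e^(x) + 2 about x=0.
x^3/6 + 5·x^2/2 + 3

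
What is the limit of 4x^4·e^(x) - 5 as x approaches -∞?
The product is a 0·∞ indeterminate form at x → -∞.
Rewrite the product as 4x^4 / e^(-x) (an ∞/∞ form) and apply L'Hôpital, or use the standard hierarchy e^(|x|) ≫ |x^4| as x → -∞.
The indeterminate product → 0, so the limit = -5.

Final answer: -5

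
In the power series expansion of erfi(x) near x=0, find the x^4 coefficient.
Expand to order 4: erfi(x) = 2·x^3/(3·√(π)) + 2·x/√(π) + O(x^5).
The coefficient of x^4 is 0.

Final answer: 0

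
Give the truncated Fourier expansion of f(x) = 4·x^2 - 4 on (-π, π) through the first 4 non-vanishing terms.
-16·cos(x) + 4·cos(2·x) - 16·cos(3·x)/9 - 4 + 4·π^2/3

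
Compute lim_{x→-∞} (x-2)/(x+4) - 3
Evaluate the dominant behaviour as x → -∞; each term tends to a finite value or vanishes.
Limit = -2.

Final answer: -2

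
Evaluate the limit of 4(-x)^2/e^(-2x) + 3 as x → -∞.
The quotient is an ∞/∞ indeterminate form as x → -∞.
Compare growth rates of the dominant terms (exponentials ≫ polynomials ≫ logarithms), or apply L'Hôpital's rule; the quotient → 0.
Adding the constant: 0 + 3 = 3. Limit = 3.

Final answer: 3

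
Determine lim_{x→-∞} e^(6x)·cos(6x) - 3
Evaluate the dominant behaviour as x → -∞; each term tends to a finite value or vanishes.
Limit = -3.

Final answer: -3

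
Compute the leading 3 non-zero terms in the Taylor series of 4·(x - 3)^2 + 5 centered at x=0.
4·x^2 - 24·x + 41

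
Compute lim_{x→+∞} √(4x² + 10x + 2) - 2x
As x → +∞: multiply by the conjugate to get (10x+2)/(√(4x²+10x+2)+2x); the denominator ~ 4x, so the limit is 10/4 = 5/2.
Limit = 5/2.

Final answer: 5/2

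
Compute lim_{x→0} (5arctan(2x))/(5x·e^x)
Both numerator and denominator → 0 as x → 0; this is a 0/0 indeterminate form.
Expand each to leading order near x = 0: numerator ~ 10·x, denominator ~ 5·x.
The limit of the ratio is 2.

Final answer: 2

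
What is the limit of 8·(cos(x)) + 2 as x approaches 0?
Direct substitution at x = 0 gives 10.

Final answer: 10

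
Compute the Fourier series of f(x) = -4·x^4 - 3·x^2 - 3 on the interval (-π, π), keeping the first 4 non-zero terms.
(-180 + 32·π^2)·cos(x) + (9 - 8·π^2)·cos(2·x) + (-28/27 + 32·π^2/9)·cos(3·x) - 4·π^4/5 - π^2 - 3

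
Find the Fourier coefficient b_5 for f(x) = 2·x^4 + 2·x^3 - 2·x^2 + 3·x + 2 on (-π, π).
b_5 = (1/π) ∫_{-π}^{π} f(x)·sin(5x) dx.
Evaluate the integral (use parity and integration by parts as needed): b_5 = 126/125 + 4·π^2/5.

Final answer: 126/125 + 4·π^2/5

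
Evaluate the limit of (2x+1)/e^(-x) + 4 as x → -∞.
The quotient is an ∞/∞ indeterminate form as x → -∞.
Compare growth rates of the dominant terms (exponentials ≫ polynomials ≫ logarithms), or apply L'Hôpital's rule; the quotient → 0.
Adding the constant: 0 + 4 = 4. Limit = 4.

Final answer: 4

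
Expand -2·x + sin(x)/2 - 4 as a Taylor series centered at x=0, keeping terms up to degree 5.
x^5/240 - x^3/12 - 3·x/2 - 4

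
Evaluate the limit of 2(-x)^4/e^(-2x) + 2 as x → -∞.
The quotient is an ∞/∞ indeterminate form as x → -∞.
Compare growth rates of the dominant terms (exponentials ≫ polynomials ≫ logarithms), or apply L'Hôpital's rule; the quotient → 0.
Adding the constant: 0 + 2 = 2. Limit = 2.

Final answer: 2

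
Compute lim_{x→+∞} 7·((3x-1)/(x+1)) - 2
Evaluate the dominant behaviour as x → +∞; each term tends to a finite value or vanishes.
Limit = 19.

Final answer: 19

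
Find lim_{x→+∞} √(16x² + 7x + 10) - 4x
As x → +∞: multiply by the conjugate to get (7x+10)/(√(16x²+7x+10)+4x); the denominator ~ 8x, so the limit is 7/8.
Limit = 7/8.

Final answer: 7/8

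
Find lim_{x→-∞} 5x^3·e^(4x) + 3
The product is a 0·∞ indeterminate form at x → -∞.
Rewrite the product as 5x^3 / e^(-4x) (an ∞/∞ form) and apply L'Hôpital, or use the standard hierarchy e^(4|x|) ≫ |x^3| as x → -∞.
The indeterminate product → 0, so the limit = 3.

Final answer: 3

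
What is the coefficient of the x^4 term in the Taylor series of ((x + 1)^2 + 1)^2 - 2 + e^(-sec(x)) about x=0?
Expand to order 4: ((x + 1)^2 + 1)^2 - 2 + e^(-sec(x)) = x^4·(1 - e^(-1)/12) + 4·x^3 + x^2·(8 - e^(-1)/2) + 8·x + e^(-1) + 2 + O(x^5).
The coefficient of x^4 is 1 - e^(-1)/12.

Final answer: 1 - e^(-1)/12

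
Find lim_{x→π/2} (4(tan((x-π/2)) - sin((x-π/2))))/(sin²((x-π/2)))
Both numerator and denominator → 0 as x → π/2; this is a 0/0 indeterminate form.
Expand each to leading order near x = π/2: numerator ~ 2·(x - π/2)^3, denominator ~ (x - π/2)^2.
The limit of the ratio is 0.

Final answer: 0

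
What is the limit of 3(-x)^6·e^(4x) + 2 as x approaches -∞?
The product is a 0·∞ indeterminate form at x → -∞.
Rewrite the product as 3(-x)^6 / e^(-4x) (an ∞/∞ form) and apply L'Hôpital, or use the standard hierarchy e^(4|x|) ≫ |(-x)^6| as x → -∞.
The indeterminate product → 0, so the limit = 2.

Final answer: 2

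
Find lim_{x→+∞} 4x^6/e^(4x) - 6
The quotient is an ∞/∞ indeterminate form as x → +∞.
The exponential denominator e^(4x) dominates the polynomial numerator (e^x ≫ x^6 as x → ∞), so the quotient → 0.
Adding the constant: 0 - 6 = -6. Limit = -6.

Final answer: -6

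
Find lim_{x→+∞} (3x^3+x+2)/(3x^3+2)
This is an ∞/∞ indeterminate form as x → +∞.
Divide numerator and denominator by x^3 and let the lower-order terms vanish; the leading terms give 3/3 = 1.
Limit = 1.

Final answer: 1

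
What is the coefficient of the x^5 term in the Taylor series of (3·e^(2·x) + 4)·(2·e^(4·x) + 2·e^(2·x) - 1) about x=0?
Expand to order 5: (3·e^(2·x) + 4)·(2·e^(4·x) + 2·e^(2·x) - 1) = 2548·x^5/5 + 1430·x^4/3 + 372·x^3 + 230·x^2 + 102·x + 21 + O(x^6).
The coefficient of x^5 is 2548/5.

Final answer: 2548/5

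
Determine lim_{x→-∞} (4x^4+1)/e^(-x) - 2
The quotient is an ∞/∞ indeterminate form as x → -∞.
Compare growth rates of the dominant terms (exponentials ≫ polynomials ≫ logarithms), or apply L'Hôpital's rule; the quotient → 0.
Adding the constant: 0 - 2 = -2. Limit = -2.

Final answer: -2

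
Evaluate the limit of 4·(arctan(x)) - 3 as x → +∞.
Evaluate the dominant behaviour as x → +∞; each term tends to a finite value or vanishes.
Limit = -3 + 2·π.

Final answer: -3 + 2·π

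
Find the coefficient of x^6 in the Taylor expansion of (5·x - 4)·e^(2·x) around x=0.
Expand to order 6: (5·x - 4)·e^(2·x) = 44·x^6/45 + 34·x^5/15 + 4·x^4 + 14·x^3/3 + 2·x^2 - 3·x - 4 + O(x^7).
The coefficient of x^6 is 44/45.

Final answer: 44/45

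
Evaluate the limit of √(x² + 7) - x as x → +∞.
This is an ∞ − ∞ indeterminate form.
Multiply and divide by the conjugate √(x²+7) + x; the x² terms cancel, leaving 7/(√(x²+7)+x) → 0.
Limit = 0.

Final answer: 0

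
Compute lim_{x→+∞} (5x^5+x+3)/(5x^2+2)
This is an ∞/∞ indeterminate form as x → +∞.
Divide numerator and denominator by x^5 and let the lower-order terms vanish; the numerator's degree 5 exceeds the denominator's degree 2, so the quotient diverges.
Limit = ∞.

Final answer: ∞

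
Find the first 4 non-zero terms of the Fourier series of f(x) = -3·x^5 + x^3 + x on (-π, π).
(-730 - 6·π^4 + 122·π^2)·sin(x) + (-16·π^2 + 23 + 3·π^4)·sin(2·x) + (-2·π^4 - 74/27 + 46·π^2/9)·sin(3·x) + (-19·π^2/8 + 25/64 + 3·π^4/2)·sin(4·x)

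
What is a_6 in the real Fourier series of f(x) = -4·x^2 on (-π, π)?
a_6 = (1/π) ∫_{-π}^{π} f(x)·cos(6x) dx.
Evaluate the integral (use parity and integration by parts as needed): a_6 = -4/9.

Final answer: -4/9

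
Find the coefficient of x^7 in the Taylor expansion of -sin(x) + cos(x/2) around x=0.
Expand to order 7: -sin(x) + cos(x/2) = x^7/5040 - x^6/46080 - x^5/120 + x^4/384 + x^3/6 - x^2/8 - x + 1 + O(x^8).
The coefficient of x^7 is 1/5040.

Final answer: 1/5040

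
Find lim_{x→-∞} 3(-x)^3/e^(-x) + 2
The quotient is an ∞/∞ indeterminate form as x → -∞.
Compare growth rates of the dominant terms (exponentials ≫ polynomials ≫ logarithms), or apply L'Hôpital's rule; the quotient → 0.
Adding the constant: 0 + 2 = 2. Limit = 2.

Final answer: 2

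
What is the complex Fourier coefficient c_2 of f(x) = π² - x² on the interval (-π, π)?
Compute the real Fourier coefficients first: a_2 = -1, b_2 = 0.
Then c_2 = (a_2 − i·b_2)/2 = -1/2.

Final answer: -1/2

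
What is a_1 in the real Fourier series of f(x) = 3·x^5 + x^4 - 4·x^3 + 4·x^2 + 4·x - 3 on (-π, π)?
a_1 = (1/π) ∫_{-π}^{π} f(x)·cos(1x) dx.
Evaluate the integral (use parity and integration by parts as needed): a_1 = 32 - 8·π^2.

Final answer: 32 - 8·π^2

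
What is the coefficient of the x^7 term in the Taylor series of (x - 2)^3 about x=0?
Expand to order 7: (x - 2)^3 = x^3 - 6·x^2 + 12·x - 8 + O(x^8).
The coefficient of x^7 is 0.

Final answer: 0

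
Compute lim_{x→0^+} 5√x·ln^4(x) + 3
The product is a 0·∞ indeterminate form at x → 0⁺.
Rewrite the product as 5·ln^4(x) / x^(-1/2) and apply L'Hôpital, or use the standard hierarchy x^(-1/2) ≫ |ln x|^4 as x → 0⁺.
The indeterminate product → 0, so the limit = 3.

Final answer: 3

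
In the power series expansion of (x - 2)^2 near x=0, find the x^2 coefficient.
Expand to order 2: (x - 2)^2 = x^2 - 4·x + 4 + O(x^3).
The coefficient of x^2 is 1.

Final answer: 1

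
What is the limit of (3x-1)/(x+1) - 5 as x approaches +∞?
Evaluate the dominant behaviour as x → +∞; each term tends to a finite value or vanishes.
Limit = -2.

Final answer: -2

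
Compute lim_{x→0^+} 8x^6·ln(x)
This is a 0·∞ indeterminate form at x → 0⁺.
Rewrite the product as 8·ln(x) / x^(-6) and apply L'Hôpital, or use the standard hierarchy x^(-6) ≫ |ln x| as x → 0⁺.
The indeterminate product → 0, so the limit = 0.

Final answer: 0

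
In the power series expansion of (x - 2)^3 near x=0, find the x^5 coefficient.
Expand to order 5: (x - 2)^3 = x^3 - 6·x^2 + 12·x - 8 + O(x^6).
The coefficient of x^5 is 0.

Final answer: 0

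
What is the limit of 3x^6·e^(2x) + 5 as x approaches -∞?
The product is a 0·∞ indeterminate form at x → -∞.
Rewrite the product as 3x^6 / e^(-2x) (an ∞/∞ form) and apply L'Hôpital, or use the standard hierarchy e^(2|x|) ≫ |x^6| as x → -∞.
The indeterminate product → 0, so the limit = 5.

Final answer: 5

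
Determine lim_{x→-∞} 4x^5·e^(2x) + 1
The product is a 0·∞ indeterminate form at x → -∞.
Rewrite the product as 4x^5 / e^(-2x) (an ∞/∞ form) and apply L'Hôpital, or use the standard hierarchy e^(2|x|) ≫ |x^5| as x → -∞.
The indeterminate product → 0, so the limit = 1.

Final answer: 1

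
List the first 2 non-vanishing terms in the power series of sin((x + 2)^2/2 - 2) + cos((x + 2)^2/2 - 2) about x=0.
2·x + 1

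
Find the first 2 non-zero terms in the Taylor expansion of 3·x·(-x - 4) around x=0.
-3·x^2 - 12·x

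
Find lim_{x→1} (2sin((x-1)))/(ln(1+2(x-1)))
Both numerator and denominator → 0 as x → 1; this is a 0/0 indeterminate form.
Expand each to leading order near x = 1: numerator ~ 2·(x - 1), denominator ~ 2·(x - 1).
The limit of the ratio is 1.

Final answer: 1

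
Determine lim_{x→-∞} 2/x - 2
Evaluate the dominant behaviour as x → -∞; each term tends to a finite value or vanishes.
Limit = -2.

Final answer: -2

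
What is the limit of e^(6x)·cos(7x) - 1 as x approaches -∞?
Evaluate the dominant behaviour as x → -∞; each term tends to a finite value or vanishes.
Limit = -1.

Final answer: -1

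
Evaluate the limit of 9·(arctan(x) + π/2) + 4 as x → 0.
Direct substitution at x = 0 gives 4 + 9·π/2.

Final answer: 4 + 9·π/2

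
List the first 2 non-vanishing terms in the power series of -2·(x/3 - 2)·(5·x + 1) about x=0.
58·x/3 + 4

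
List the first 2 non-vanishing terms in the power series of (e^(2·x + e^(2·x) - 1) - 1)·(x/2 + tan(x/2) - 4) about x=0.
-36·x^2 - 16·x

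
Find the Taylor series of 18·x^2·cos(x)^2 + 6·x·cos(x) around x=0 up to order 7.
-x^7/120 + 6·x^6 + x^5/4 - 18·x^4 - 3·x^3 + 18·x^2 + 6·x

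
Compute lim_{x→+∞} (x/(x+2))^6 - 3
As x → +∞: x/(x+2) = 1/(1 + 2/x) → 1, and the 6th power of a limit-1 base also → 1; with the additive constant, 1 - 3 = -2.
Limit = -2.

Final answer: -2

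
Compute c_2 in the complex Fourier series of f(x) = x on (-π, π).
Compute the real Fourier coefficients first: a_2 = 0, b_2 = -1.
Then c_2 = (a_2 − i·b_2)/2 = i/2.

Final answer: i/2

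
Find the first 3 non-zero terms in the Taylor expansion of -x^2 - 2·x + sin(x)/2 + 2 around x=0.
-x^2 - 3·x/2 + 2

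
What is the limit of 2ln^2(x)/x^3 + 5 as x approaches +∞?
The quotient is an ∞/∞ indeterminate form as x → +∞.
The polynomial denominator x^3 dominates the logarithmic numerator (any positive power of x ≫ ln^2(x) as x → ∞), so the quotient → 0.
Adding the constant: 0 + 5 = 5. Limit = 5.

Final answer: 5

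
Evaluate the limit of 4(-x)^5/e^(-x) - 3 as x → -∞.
The quotient is an ∞/∞ indeterminate form as x → -∞.
Compare growth rates of the dominant terms (exponentials ≫ polynomials ≫ logarithms), or apply L'Hôpital's rule; the quotient → 0.
Adding the constant: 0 - 3 = -3. Limit = -3.

Final answer: -3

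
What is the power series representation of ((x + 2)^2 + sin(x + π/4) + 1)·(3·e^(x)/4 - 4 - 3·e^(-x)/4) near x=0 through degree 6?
x^6·(1/20 - √(2)/180) + x^5·(5/16 - √(2)/24) + x^4·(1 - √(2)/12) + x^3·(√(2)/12 + 11/4) + x^2·(2 + 7·√(2)/4) + x·(-17/2 - 5·√(2)/4) - 20 - 2·√(2)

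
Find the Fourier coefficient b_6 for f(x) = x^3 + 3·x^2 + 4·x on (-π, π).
b_6 = (1/π) ∫_{-π}^{π} f(x)·sin(6x) dx.
Evaluate the integral (use parity and integration by parts as needed): b_6 = -π^2/3 - 23/18.

Final answer: -π^2/3 - 23/18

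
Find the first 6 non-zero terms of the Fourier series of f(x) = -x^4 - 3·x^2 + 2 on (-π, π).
(-36 + 8·π^2)·cos(x) - 2·π^2·cos(2·x) + (20/27 + 8·π^2/9)·cos(3·x) + (-π^2/2 - 9/16)·cos(4·x) + (252/625 + 8·π^2/25)·cos(5·x) - π^4/5 - π^2 + 2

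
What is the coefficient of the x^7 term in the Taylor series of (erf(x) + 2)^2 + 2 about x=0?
Expand to order 7: (erf(x) + 2)^2 + 2 = -4·x^7/(21·√(π)) + 56·x^6/(45·π) + 4·x^5/(5·√(π)) - 8·x^4/(3·π) - 8·x^3/(3·√(π)) + 4·x^2/π + 8·x/√(π) + 6 + O(x^8).
The coefficient of x^7 is -4/(21·√(π)).

Final answer: -4/(21·√(π))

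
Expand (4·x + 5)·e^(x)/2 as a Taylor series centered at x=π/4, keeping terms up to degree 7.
π·e^(π/4)/2 + 5·e^(π/4)/2 + (π·e^(π/4)/2 + 9·e^(π/4)/2)·(x - π/4) + (π·e^(π/4)/4 + 13·e^(π/4)/4)·(x - π/4)^2 + (π·e^(π/4)/12 + 17·e^(π/4)/12)·(x - π/4)^3 + (π·e^(π/4)/48 + 7·e^(π/4)/16)·(x - π/4)^4 + (π·e^(π/4)/240 + 5·e^(π/4)/48)·(x - π/4)^5 + (π·e^(π/4)/1440 + 29·e^(π/4)/1440)·(x - π/4)^6 + (π·e^(π/4)/10080 + 11·e^(π/4)/3360)·(x - π/4)^7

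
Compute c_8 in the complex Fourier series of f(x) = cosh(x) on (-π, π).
Compute the real Fourier coefficients first: a_8 = 2·sinh(π)/(65·π), b_8 = 0.
Then c_8 = (a_8 − i·b_8)/2 = sinh(π)/(65·π).

Final answer: sinh(π)/(65·π)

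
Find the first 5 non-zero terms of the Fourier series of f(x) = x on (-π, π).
2·sin(x) - sin(2·x) + 2·sin(3·x)/3 - sin(4·x)/2 + 2·sin(5·x)/5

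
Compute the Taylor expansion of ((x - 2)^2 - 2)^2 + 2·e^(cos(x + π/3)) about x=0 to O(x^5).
x^4·(1 - 55·e^(1/2)/192) + x^3·(-8 + 7·√(3)·e^(1/2)/24) + x^2·(e^(1/2)/4 + 20) + x·(-16 - √(3)·e^(1/2)) + 2·e^(1/2) + 4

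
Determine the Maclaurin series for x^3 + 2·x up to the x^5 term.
x^3 + 2·x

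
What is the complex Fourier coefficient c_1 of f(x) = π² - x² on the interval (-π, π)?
Compute the real Fourier coefficients first: a_1 = 4, b_1 = 0.
Then c_1 = (a_1 − i·b_1)/2 = 2.

Final answer: 2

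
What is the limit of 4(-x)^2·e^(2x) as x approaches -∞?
This is a 0·∞ indeterminate form at x → -∞.
Rewrite the product as 4(-x)^2 / e^(-2x) (an ∞/∞ form) and apply L'Hôpital, or use the standard hierarchy e^(2|x|) ≫ |(-x)^2| as x → -∞.
The indeterminate product → 0, so the limit = 0.

Final answer: 0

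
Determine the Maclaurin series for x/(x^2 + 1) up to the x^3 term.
-x^3 + x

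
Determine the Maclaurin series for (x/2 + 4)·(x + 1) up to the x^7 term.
x^2/2 + 9·x/2 + 4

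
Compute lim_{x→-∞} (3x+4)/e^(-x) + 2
The quotient is an ∞/∞ indeterminate form as x → -∞.
Compare growth rates of the dominant terms (exponentials ≫ polynomials ≫ logarithms), or apply L'Hôpital's rule; the quotient → 0.
Adding the constant: 0 + 2 = 2. Limit = 2.

Final answer: 2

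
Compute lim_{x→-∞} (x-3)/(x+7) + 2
Evaluate the dominant behaviour as x → -∞; each term tends to a finite value or vanishes.
Limit = 3.

Final answer: 3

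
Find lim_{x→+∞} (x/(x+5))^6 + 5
As x → +∞: x/(x+5) = 1/(1 + 5/x) → 1, and the 6th power of a limit-1 base also → 1; with the additive constant, 1 + 5 = 6.
Limit = 6.

Final answer: 6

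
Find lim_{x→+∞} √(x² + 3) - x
This is an ∞ − ∞ indeterminate form.
Multiply and divide by the conjugate √(x²+3) + x; the x² terms cancel, leaving 3/(√(x²+3)+x) → 0.
Limit = 0.

Final answer: 0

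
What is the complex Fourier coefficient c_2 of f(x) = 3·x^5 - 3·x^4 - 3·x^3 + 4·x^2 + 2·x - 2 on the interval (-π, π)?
Compute the real Fourier coefficients first: a_2 = 13 - 6·π^2, b_2 = -3·π^4 - 29 + 18·π^2.
Then c_2 = (a_2 − i·b_2)/2 = -3·π^2 + 13/2 - 9·i·π^2 + 29·i/2 + 3·i·π^4/2.

Final answer: -3·π^2 + 13/2 - 9·i·π^2 + 29·i/2 + 3·i·π^4/2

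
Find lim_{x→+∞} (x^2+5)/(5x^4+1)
This is an ∞/∞ indeterminate form as x → +∞.
Divide numerator and denominator by x^4 and let the lower-order terms vanish; the numerator's degree 2 is below the denominator's degree 4, so the quotient → 0.
Limit = 0.

Final answer: 0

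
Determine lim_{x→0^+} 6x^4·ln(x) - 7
The product is a 0·∞ indeterminate form at x → 0⁺.
Rewrite the product as 6·ln(x) / x^(-4) and apply L'Hôpital, or use the standard hierarchy x^(-4) ≫ |ln x| as x → 0⁺.
The indeterminate product → 0, so the limit = -7.

Final answer: -7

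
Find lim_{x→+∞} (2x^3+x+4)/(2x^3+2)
This is an ∞/∞ indeterminate form as x → +∞.
Divide numerator and denominator by x^3 and let the lower-order terms vanish; the leading terms give 2/2 = 1.
Limit = 1.

Final answer: 1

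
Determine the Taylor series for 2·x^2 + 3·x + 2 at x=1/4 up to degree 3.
23/8 + 4·(x - 1/4) + 2·(x - 1/4)^2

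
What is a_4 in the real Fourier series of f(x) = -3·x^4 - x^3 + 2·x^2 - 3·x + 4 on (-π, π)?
a_4 = (1/π) ∫_{-π}^{π} f(x)·cos(4x) dx.
Evaluate the integral (use parity and integration by parts as needed): a_4 = 17/16 - 3·π^2/2.

Final answer: 17/16 - 3·π^2/2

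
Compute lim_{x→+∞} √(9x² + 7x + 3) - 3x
As x → +∞: multiply by the conjugate to get (7x+3)/(√(9x²+7x+3)+3x); the denominator ~ 6x, so the limit is 7/6.
Limit = 7/6.

Final answer: 7/6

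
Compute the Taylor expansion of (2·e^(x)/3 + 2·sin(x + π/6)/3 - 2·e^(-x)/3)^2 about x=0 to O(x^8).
x^7·(4/2835 - 8·√(3)/2835) + x^6·(4/45 - 4·√(3)/405) + x^5·(-4/135 + 4·√(3)/135) + 14·x^4/27 + x^3·(-8/27 - 4·√(3)/27) + x^2·(8·√(3)/9 + 2) + x·(2·√(3)/9 + 8/9) + 1/9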